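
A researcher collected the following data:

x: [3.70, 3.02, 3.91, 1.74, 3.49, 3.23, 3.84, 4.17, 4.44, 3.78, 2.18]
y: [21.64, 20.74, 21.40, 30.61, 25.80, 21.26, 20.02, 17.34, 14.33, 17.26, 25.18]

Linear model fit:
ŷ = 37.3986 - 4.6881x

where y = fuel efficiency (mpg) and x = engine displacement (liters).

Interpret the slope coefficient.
For each additional liter of engine displacement, predicted fuel efficiency decreases by approximately 4.6881 mpg.

β₁ = -4.6881 is the change in predicted fuel efficiency (mpg) per additional liter of engine displacement.

Interpretation:
- Engine displacement up by 1 liter → predicted fuel efficiency decreases by 4.6881 mpg
- This is a linear approximation: the same per-unit change is assumed across the whole observed x range
- The slope describes association in these data, not necessarily a causal effect

(β₀ = 37.3986 is the fitted value at x = 0 and is not part of the slope interpretation.)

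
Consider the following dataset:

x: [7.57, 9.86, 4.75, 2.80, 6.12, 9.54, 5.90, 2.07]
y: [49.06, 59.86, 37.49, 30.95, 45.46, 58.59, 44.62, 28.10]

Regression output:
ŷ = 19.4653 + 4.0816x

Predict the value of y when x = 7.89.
ŷ = 51.6691

x = 7.89 lies inside the observed range [2.07, 9.86], so the fitted equation applies directly:

ŷ = 19.4653 + 4.0816 × 7.89
ŷ = 19.4653 + 32.2038
ŷ = 51.6691

This is a point prediction; actual observations scatter around it by roughly the residual standard deviation.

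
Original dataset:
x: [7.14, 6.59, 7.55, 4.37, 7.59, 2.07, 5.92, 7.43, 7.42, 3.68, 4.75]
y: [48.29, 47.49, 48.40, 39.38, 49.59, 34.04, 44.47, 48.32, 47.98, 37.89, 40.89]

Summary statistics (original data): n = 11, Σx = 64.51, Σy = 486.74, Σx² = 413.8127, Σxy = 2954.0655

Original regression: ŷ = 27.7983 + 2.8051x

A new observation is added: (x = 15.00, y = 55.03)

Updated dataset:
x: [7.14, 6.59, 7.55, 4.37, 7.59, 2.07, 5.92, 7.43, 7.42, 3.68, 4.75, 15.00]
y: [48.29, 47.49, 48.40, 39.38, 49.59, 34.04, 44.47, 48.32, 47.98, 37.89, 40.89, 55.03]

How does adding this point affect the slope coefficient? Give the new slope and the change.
New slope β₁ = 1.6951 versus 2.8051 before: a change of -1.1100 (-39.6%).

x = 15.00 lies well outside the original x-range [2.07, 7.59] (x̄ ≈ 5.86), so this observation has high leverage and can move the slope substantially.

Step 1: Update the sums with the new point (n goes from 11 to 12)
Σx  = 64.51 + 15.00 = 79.51
Σy  = 486.74 + 55.03 = 541.77
Σx² = 413.8127 + 15.00² = 413.8127 + 225.0000 = 638.8127
Σxy = 2954.0655 + 15.00×55.03 = 2954.0655 + 825.4500 = 3779.5155

Step 2: Recompute the slope with b₁ = (nΣxy − ΣxΣy) / (nΣx² − (Σx)²)
Numerator   = 12×3779.5155 − 79.51×541.77 = 45354.1860 − 43076.1327 = 2278.0533
Denominator = 12×638.8127 − 79.51² = 7665.7524 − 6321.8401 = 1343.9123
b₁(new) = 2278.0533 / 1343.9123 = 1.6951

(Same formula on the original sums: (11×2954.0655 − 64.51×486.74) / (11×413.8127 − 64.51²) = 1095.1231 / 390.3996 = 2.8051, matching the given fit.)

Step 3: Change in slope
Δβ₁ = 1.6951 − 2.8051 = -1.1100
Relative change = -1.1100 / 2.8051 × 100% = -39.6%
→ the slope decreases when the point is added.

Because the point sits below the extension of the original line at a high-leverage x, it tilts the fit down.
In practice: examine leverage (hᵢ) and Cook's distance rather than deleting it automatically.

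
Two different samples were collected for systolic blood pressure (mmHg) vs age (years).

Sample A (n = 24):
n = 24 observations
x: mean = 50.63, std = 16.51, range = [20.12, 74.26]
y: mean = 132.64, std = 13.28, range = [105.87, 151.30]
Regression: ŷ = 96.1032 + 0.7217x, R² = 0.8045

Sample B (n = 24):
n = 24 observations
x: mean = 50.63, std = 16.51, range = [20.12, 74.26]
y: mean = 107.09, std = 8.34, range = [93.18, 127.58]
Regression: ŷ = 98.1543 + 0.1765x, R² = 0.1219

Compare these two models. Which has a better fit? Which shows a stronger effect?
Model A has the better fit (R² = 0.8045 vs 0.1219). Model A shows the stronger effect (|β₁| = 0.7217 vs 0.1765).

Model Comparison:

Goodness of fit (R²):
- Model A: R² = 0.8045 → 80.45% of variance in blood pressure explained
- Model B: R² = 0.1219 → 12.19% of variance in blood pressure explained
- 0.8045 > 0.1219 → Model A has the better fit

Strength of effect — compare |β₁|:
- Model A: β₁ = 0.7217 → predicted blood pressure rises 0.7217 mmHg per additional year of age
- Model B: β₁ = 0.1765 → predicted blood pressure rises 0.1765 mmHg per additional year of age
- |0.7217| > |0.1765| → Model A shows the stronger marginal effect

Notes:
- A better fit (higher R²) doesn't necessarily mean a more important relationship.
- A steeper slope doesn't make a better model if the scatter around the line is large.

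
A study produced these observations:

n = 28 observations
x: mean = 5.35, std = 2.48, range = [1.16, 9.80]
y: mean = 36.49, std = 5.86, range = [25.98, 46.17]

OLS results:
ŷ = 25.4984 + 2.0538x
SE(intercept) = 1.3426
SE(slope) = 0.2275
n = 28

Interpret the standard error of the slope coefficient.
SE(slope) = 0.2275 measures the uncertainty in the estimated slope. The coefficient is estimated precisely (SE/|β̂₁| = 11.1%).

SE(β̂₁) = 0.2275 says: if we drew many samples of n = 28 from the same population and refit each time, the fitted slopes would scatter with a standard deviation of roughly 0.2275 around the true β₁.

Relative precision:
- SE / |β̂₁| = 0.2275 / 2.0538 = 11.1%
- Rule of thumb (under 20%: precise; 20% to under 50%: moderately precise; 50% or more: imprecise) → precise

Link to interval estimation: a confidence interval for β₁ is β̂₁ ± t* × 0.2275, so SE sets the half-width per unit of t*.

What drives SE(β̂₁): more residual scatter → larger SE.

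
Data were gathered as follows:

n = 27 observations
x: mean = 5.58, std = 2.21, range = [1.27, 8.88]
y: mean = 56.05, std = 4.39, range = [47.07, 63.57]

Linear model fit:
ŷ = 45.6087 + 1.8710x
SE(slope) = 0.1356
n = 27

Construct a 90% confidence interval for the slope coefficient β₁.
The 90% CI for β₁ is (1.6394, 2.1026)

Confidence interval for the slope:

The 90% CI for β₁ is: β̂₁ ± t*(α/2, n-2) × SE(β̂₁)

Step 1: Find critical t-value
- Confidence level = 0.9
- Degrees of freedom = n - 2 = 27 - 2 = 25
- t*(α/2, 25) = 1.7081

Step 2: Calculate margin of error
Margin = 1.7081 × 0.1356 = 0.2316

Step 3: Construct interval
CI = 1.8710 ± 0.2316
CI = (1.6394, 2.1026)

Interpretation: each one-unit increase in x is associated with a change in mean y of between 1.6394 and 2.1026, with 90% confidence.
The interval does not include 0, suggesting a significant linear relationship.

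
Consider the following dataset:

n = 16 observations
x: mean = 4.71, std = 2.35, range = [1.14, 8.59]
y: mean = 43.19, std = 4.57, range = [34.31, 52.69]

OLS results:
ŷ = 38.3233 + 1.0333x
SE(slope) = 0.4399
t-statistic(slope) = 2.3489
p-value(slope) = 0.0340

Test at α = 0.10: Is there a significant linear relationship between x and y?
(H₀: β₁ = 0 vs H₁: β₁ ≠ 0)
p-value = 0.0340 < α = 0.10, so we reject H₀. The relationship is significant.

Hypothesis test for the slope coefficient:

H₀: β₁ = 0 (no linear relationship)
H₁: β₁ ≠ 0 (linear relationship exists)

Test statistic: t = β̂₁ / SE(β̂₁) = 1.0333 / 0.4399 = 2.3489

With df = 14, the two-sided p-value for |t| = 2.3489 is 0.0340.

Decision rule: reject H₀ if p-value < α.
p-value = 0.0340 < α = 0.10 → reject H₀.

At α = 0.10 the data do provide convincing evidence of a nonzero slope.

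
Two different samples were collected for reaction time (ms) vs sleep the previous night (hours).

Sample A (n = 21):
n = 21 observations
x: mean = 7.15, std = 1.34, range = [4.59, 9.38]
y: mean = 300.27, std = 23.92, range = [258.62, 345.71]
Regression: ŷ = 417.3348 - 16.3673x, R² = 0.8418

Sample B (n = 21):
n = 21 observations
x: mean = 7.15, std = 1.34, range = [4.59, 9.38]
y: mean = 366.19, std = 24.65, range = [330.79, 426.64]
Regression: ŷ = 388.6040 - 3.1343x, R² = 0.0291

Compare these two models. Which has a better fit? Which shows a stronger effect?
Model A has the better fit (R² = 0.8418 vs 0.0291). Model A shows the stronger effect (|β₁| = 16.3673 vs 3.1343).

Model Comparison:

Which explains more variance? (R²)
- Model A: R² = 0.8418 → 84.18% of variance in reaction time explained
- Model B: R² = 0.0291 → 2.91% of variance in reaction time explained
- 0.8418 > 0.0291 → Model A has the better fit

Which has the larger per-hour effect? (|β₁|)
- Model A: β₁ = -16.3673 → predicted reaction time falls 16.3673 ms per additional hour of sleep
- Model B: β₁ = -3.1343 → predicted reaction time falls 3.1343 ms per additional hour of sleep
- |-16.3673| > |-3.1343| → Model A shows the stronger marginal effect

Note: A better fit (higher R²) doesn't necessarily mean a more important relationship.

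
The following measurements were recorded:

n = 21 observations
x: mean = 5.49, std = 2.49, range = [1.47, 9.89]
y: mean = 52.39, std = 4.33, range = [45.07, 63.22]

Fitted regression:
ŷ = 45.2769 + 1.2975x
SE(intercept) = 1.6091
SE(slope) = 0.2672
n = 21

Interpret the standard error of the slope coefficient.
The slope 1.2975 is pinned down to within about ±0.2672 (one SE) by these data — relative uncertainty 20.6%, i.e. moderately precise.

SE(β̂₁) = 0.2672 says: if we drew many samples of n = 21 from the same population and refit each time, the fitted slopes would scatter with a standard deviation of roughly 0.2672 around the true β₁.

Relative precision:
- SE / |β̂₁| = 0.2672 / 1.2975 = 20.6%
- Rule of thumb (under 20%: precise; 20% to under 50%: moderately precise; 50% or more: imprecise) → moderately precise

Link to interval estimation: a confidence interval for β₁ is β̂₁ ± t* × 0.2672, so SE sets the half-width per unit of t*.

What drives SE(β̂₁): wider spread of x values → smaller SE; more residual scatter → larger SE; larger n (here n = 21) → smaller SE.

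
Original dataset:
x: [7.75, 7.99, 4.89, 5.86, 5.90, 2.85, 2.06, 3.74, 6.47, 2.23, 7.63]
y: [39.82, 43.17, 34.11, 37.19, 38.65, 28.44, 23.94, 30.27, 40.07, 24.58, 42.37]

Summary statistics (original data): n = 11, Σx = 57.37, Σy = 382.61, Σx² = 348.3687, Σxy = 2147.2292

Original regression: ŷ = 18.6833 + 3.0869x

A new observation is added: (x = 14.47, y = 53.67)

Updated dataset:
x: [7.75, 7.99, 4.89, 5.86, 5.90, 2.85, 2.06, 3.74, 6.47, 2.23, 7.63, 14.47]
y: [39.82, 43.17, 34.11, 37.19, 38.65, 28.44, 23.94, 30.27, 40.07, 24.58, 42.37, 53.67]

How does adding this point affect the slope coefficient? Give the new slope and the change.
Adding the point moves β₁ from 3.0869 to 2.4436, i.e. it decreases by 0.6433 (-20.8%).

x = 14.47 lies well outside the original x-range [2.06, 7.99] (x̄ ≈ 5.22), so this observation has high leverage and can move the slope substantially.

Step 1: Update the sums with the new point (n goes from 11 to 12)
Σx  = 57.37 + 14.47 = 71.84
Σy  = 382.61 + 53.67 = 436.28
Σx² = 348.3687 + 14.47² = 348.3687 + 209.3809 = 557.7496
Σxy = 2147.2292 + 14.47×53.67 = 2147.2292 + 776.6049 = 2923.8341

Step 2: Recompute the slope with b₁ = (nΣxy − ΣxΣy) / (nΣx² − (Σx)²)
Numerator   = 12×2923.8341 − 71.84×436.28 = 35086.0092 − 31342.3552 = 3743.6540
Denominator = 12×557.7496 − 71.84² = 6692.9952 − 5160.9856 = 1532.0096
b₁(new) = 3743.6540 / 1532.0096 = 2.4436

(Same formula on the original sums: (11×2147.2292 − 57.37×382.61) / (11×348.3687 − 57.37²) = 1669.1855 / 540.7388 = 3.0869, matching the given fit.)

Step 3: Change in slope
Δβ₁ = 2.4436 − 3.0869 = -0.6433
Relative change = -0.6433 / 3.0869 × 100% = -20.8%
→ the slope decreases when the point is added.

Because the point sits below the extension of the original line at a high-leverage x, it tilts the fit down.
In practice: examine leverage (hᵢ) and Cook's distance rather than deleting it automatically.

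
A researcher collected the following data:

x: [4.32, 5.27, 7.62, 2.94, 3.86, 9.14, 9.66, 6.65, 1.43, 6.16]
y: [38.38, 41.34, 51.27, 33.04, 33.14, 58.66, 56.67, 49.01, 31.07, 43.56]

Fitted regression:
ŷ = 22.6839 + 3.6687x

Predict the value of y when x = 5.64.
ŷ = 43.3754

Plug x = 5.64 into the fitted line:

ŷ = 22.6839 + 3.6687 × 5.64
ŷ = 22.6839 + 20.6915
ŷ = 43.3754

This is a point prediction; actual observations scatter around it by roughly the residual standard deviation.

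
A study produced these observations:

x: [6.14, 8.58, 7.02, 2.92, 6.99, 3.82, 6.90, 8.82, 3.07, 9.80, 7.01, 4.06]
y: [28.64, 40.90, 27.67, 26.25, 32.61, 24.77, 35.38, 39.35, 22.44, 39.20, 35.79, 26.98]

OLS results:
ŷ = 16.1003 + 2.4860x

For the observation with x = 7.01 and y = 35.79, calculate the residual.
Residual = 2.2628

The residual is the difference between the actual value and the predicted value:

Residual = y - ŷ

Step 1: Calculate predicted value
ŷ = 16.1003 + 2.4860 × 7.01
ŷ = 33.5272

Step 2: Calculate residual
Residual = 35.79 - 33.5272
Residual = 2.2628

The residual is positive, so the observed y = 35.79 sits above the regression line (the line underestimates it by 2.2628).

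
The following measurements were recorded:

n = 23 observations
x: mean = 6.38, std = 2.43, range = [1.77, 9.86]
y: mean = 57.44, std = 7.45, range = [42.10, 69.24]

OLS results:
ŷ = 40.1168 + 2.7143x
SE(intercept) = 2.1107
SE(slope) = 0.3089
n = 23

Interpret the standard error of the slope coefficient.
The slope 2.7143 is pinned down to within about ±0.3089 (one SE) by these data — relative uncertainty 11.4%, i.e. precise.

SE(β̂₁) = 0.3089 says: if we drew many samples of n = 23 from the same population and refit each time, the fitted slopes would scatter with a standard deviation of roughly 0.3089 around the true β₁.

Relative precision:
- SE / |β̂₁| = 0.3089 / 2.7143 = 11.4%
- Rule of thumb (under 20%: precise; 20% to under 50%: moderately precise; 50% or more: imprecise) → precise

Link to interval estimation: a confidence interval for β₁ is β̂₁ ± t* × 0.3089, so SE sets the half-width per unit of t*.

What drives SE(β̂₁): wider spread of x values → smaller SE; more residual scatter → larger SE; larger n (here n = 23) → smaller SE.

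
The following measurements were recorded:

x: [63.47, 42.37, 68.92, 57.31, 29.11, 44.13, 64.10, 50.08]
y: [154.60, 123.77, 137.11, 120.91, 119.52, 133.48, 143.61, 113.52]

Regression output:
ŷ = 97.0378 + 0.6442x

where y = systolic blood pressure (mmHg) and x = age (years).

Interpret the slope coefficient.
An increase of one year in age is associated with a 0.6442 mmHg increase in predicted blood pressure.

The slope coefficient β₁ = 0.6442 represents the marginal effect of age on blood pressure.

Interpretation:
- Age up by 1 year → predicted blood pressure increases by 0.6442 mmHg
- This is a linear approximation: the same per-unit change is assumed across the whole observed x range
- The slope describes association in these data, not necessarily a causal effect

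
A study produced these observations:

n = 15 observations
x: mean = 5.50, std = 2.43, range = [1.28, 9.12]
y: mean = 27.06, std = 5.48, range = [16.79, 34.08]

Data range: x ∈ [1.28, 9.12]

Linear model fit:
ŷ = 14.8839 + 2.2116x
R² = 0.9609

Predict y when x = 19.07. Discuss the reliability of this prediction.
The equation gives ŷ = 57.0591; however x = 19.07 is 9.95 units above the observed range, so this extrapolated value should not be trusted.

Prediction calculation:
ŷ = 14.8839 + 2.2116 × 19.07
ŷ = 57.0591

Reliability:
- Data range: x ∈ [1.28, 9.12]
- Prediction point: x = 19.07 is 9.95 units above the observed range → this is EXTRAPOLATION, not interpolation

Why that matters here:
- The standard error of prediction grows with (x − x̄)², and x = 19.07 is far from x̄ = 5.50
- Real relationships often flatten, saturate, or turn nonlinear at extremes

A defensible statement: 'if the linear trend continued to x = 19.07, y would be about 57.0591' — the premise is untested.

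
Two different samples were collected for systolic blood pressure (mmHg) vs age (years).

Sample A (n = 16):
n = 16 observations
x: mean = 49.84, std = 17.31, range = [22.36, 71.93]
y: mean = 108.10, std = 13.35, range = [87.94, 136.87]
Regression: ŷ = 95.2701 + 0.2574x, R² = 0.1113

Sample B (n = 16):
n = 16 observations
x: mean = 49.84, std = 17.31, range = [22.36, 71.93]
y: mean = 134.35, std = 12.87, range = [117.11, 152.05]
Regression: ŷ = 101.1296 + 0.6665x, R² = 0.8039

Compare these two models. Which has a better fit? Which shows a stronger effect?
Model B has the better fit (R² = 0.8039 vs 0.1113). Model B shows the stronger effect (|β₁| = 0.6665 vs 0.2574).

Model Comparison:

Goodness of fit (R²):
- Model A: R² = 0.1113 → 11.13% of variance in blood pressure explained
- Model B: R² = 0.8039 → 80.39% of variance in blood pressure explained
- 0.8039 > 0.1113 → Model B has the better fit

Strength of effect — compare |β₁|:
- Model A: β₁ = 0.2574 → predicted blood pressure rises 0.2574 mmHg per additional year of age
- Model B: β₁ = 0.6665 → predicted blood pressure rises 0.6665 mmHg per additional year of age
- |0.2574| < |0.6665| → Model B shows the stronger marginal effect

Note: R² measures how tightly points cluster around the line; β₁ measures how steep the line is — they answer different questions.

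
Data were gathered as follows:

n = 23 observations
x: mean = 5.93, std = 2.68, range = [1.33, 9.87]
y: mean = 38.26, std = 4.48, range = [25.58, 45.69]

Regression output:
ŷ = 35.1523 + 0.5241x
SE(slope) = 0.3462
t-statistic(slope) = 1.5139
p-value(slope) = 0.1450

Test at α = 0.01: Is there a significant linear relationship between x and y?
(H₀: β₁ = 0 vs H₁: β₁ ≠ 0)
Fail to reject H₀: p-value = 0.1450 ≥ α = 0.01. The linear relationship is not significant at the 1% level.

Hypothesis test for the slope coefficient:

H₀: β₁ = 0 (no linear relationship)
H₁: β₁ ≠ 0 (linear relationship exists)

Test statistic: t = β̂₁ / SE(β̂₁) = 0.5241 / 0.3462 = 1.5139

With df = 21, the two-sided p-value for |t| = 1.5139 is 0.1450.

Decision rule: reject H₀ if p-value < α.
p-value = 0.1450 ≥ α = 0.01 → fail to reject H₀.

At α = 0.01 the data do not provide convincing evidence of a nonzero slope.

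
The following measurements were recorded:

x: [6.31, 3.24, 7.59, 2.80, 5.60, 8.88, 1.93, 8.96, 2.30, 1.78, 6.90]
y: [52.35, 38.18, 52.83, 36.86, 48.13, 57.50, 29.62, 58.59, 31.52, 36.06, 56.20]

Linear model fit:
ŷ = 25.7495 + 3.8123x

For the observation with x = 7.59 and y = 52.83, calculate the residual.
Residual = -1.8549

The residual is the difference between the actual value and the predicted value:

Residual = y - ŷ

Step 1: Calculate predicted value
ŷ = 25.7495 + 3.8123 × 7.59
ŷ = 54.6849

Step 2: Calculate residual
Residual = 52.83 - 54.6849
Residual = -1.8549

Sign check: y < ŷ, so the point is below the line and the fit overestimates here.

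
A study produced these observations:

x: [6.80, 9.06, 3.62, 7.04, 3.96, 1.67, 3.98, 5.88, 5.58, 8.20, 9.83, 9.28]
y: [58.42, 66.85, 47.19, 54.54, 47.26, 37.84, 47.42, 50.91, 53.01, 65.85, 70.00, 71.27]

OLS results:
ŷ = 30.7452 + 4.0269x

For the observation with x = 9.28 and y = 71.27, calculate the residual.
Residual = 3.1552

The residual is the difference between the actual value and the predicted value:

Residual = y - ŷ

Step 1: Calculate predicted value
ŷ = 30.7452 + 4.0269 × 9.28
ŷ = 68.1148

Step 2: Calculate residual
Residual = 71.27 - 68.1148
Residual = 3.1552

The residual is positive, so the observed y = 71.27 sits above the regression line (the line underestimates it by 3.1552).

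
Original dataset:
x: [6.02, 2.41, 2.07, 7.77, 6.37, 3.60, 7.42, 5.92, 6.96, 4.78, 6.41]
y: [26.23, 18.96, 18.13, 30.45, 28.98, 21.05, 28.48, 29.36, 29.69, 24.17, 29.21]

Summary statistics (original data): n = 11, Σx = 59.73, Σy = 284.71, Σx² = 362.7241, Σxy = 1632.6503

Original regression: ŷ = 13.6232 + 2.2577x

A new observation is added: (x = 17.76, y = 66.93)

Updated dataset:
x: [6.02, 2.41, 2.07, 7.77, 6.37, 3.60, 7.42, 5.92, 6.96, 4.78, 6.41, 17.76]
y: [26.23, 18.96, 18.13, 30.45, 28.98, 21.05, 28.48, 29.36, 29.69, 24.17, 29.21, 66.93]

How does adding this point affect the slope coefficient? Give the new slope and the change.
New slope β₁ = 3.0977 versus 2.2577 before: a change of +0.8400 (+37.2%).

The new point has HIGH LEVERAGE: x = 17.76 is far from the original mean x̄ = 59.73/11 ≈ 5.43 (original range [2.07, 7.77]).

Step 1: Update the sums with the new point (n goes from 11 to 12)
Σx  = 59.73 + 17.76 = 77.49
Σy  = 284.71 + 66.93 = 351.64
Σx² = 362.7241 + 17.76² = 362.7241 + 315.4176 = 678.1417
Σxy = 1632.6503 + 17.76×66.93 = 1632.6503 + 1188.6768 = 2821.3271

Step 2: Recompute the slope with b₁ = (nΣxy − ΣxΣy) / (nΣx² − (Σx)²)
Numerator   = 12×2821.3271 − 77.49×351.64 = 33855.9252 − 27248.5836 = 6607.3416
Denominator = 12×678.1417 − 77.49² = 8137.7004 − 6004.7001 = 2133.0003
b₁(new) = 6607.3416 / 2133.0003 = 3.0977

(Same formula on the original sums: (11×1632.6503 − 59.73×284.71) / (11×362.7241 − 59.73²) = 953.4250 / 422.2922 = 2.2577, matching the given fit.)

Step 3: Change in slope
Δβ₁ = 3.0977 − 2.2577 = +0.8400
Relative change = +0.8400 / 2.2577 × 100% = +37.2%
→ the slope increases when the point is added.

A high-leverage point only changes the slope if it is off the original line; here y = 66.93 is above the original trend, so the slope increases.
In practice: examine leverage (hᵢ) and Cook's distance rather than deleting it automatically.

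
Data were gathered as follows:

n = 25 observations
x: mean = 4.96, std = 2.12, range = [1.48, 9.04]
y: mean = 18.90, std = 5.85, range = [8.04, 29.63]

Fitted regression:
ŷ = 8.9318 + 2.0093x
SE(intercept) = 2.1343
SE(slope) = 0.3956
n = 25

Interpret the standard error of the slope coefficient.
SE(slope) = 0.3956 measures the uncertainty in the estimated slope. The coefficient is estimated precisely (SE/|β̂₁| = 19.7%).

What SE measures:
- The standard error quantifies the sampling variability of the coefficient estimate
- It is the estimated standard deviation of β̂₁ across hypothetical repeated samples of the same size
- Smaller SE → more precise estimate

Relative precision:
- SE / |β̂₁| = 0.3956 / 2.0093 = 19.7%
- Rule of thumb (under 20%: precise; 20% to under 50%: moderately precise; 50% or more: imprecise) → precise

Link to the t-test: t = β̂₁ / SE(β̂₁) = 2.0093 / 0.3956 = 5.0791, the statistic for H₀: β₁ = 0.

What drives SE(β̂₁): more residual scatter → larger SE; wider spread of x values → smaller SE.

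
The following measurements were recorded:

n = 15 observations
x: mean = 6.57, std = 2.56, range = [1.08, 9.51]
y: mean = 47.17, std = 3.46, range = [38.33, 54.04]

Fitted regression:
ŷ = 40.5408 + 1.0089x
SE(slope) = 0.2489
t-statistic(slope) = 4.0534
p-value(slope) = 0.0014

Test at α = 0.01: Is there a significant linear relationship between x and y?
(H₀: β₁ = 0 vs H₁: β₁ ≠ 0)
Reject H₀: p-value = 0.0014 < α = 0.01. The linear relationship is significant at the 1% level.

Hypothesis test for the slope coefficient:

H₀: β₁ = 0 (no linear relationship)
H₁: β₁ ≠ 0 (linear relationship exists)

Test statistic: t = β̂₁ / SE(β̂₁) = 1.0089 / 0.2489 = 4.0534

With df = 13, the two-sided p-value for |t| = 4.0534 is 0.0014.

Decision rule: reject H₀ if p-value < α.
p-value = 0.0014 < α = 0.01 → reject H₀.

Conclusion: the linear association between x and y is significant at the 1% level.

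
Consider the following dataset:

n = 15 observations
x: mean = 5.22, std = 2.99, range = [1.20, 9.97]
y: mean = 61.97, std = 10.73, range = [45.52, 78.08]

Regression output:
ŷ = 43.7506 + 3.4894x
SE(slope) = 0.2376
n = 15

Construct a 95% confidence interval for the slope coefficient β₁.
The 95% CI for β₁ is (2.9761, 4.0027)

Confidence interval for the slope:

The 95% CI for β₁ is: β̂₁ ± t*(α/2, n-2) × SE(β̂₁)

Step 1: Find critical t-value
- Confidence level = 0.95
- Degrees of freedom = n - 2 = 15 - 2 = 13
- t*(α/2, 13) = 2.1604

Step 2: Calculate margin of error
Margin = 2.1604 × 0.2376 = 0.5133

Step 3: Construct interval
CI = 3.4894 ± 0.5133
CI = (2.9761, 4.0027)

Interpretation: intervals built this way capture the true β₁ in 95% of repeated samples; here the plausible range for the per-unit effect of x on y is 2.9761 to 4.0027.
The interval does not include 0, suggesting a significant linear relationship.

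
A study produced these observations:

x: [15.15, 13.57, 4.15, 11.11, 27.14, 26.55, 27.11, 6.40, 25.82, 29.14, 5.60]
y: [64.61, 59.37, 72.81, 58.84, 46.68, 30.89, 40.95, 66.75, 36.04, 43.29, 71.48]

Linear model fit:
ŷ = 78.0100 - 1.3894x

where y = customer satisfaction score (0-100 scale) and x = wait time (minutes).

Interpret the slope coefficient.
On average, satisfaction score is about 1.3894 points lower for every extra minute of wait time.

β₁ = -1.3894 is the change in predicted satisfaction score (points) per additional minute of wait time.

Interpretation:
- Wait time up by 1 minute → predicted satisfaction score decreases by 1.3894 points
- This is a linear approximation: the same per-unit change is assumed across the whole observed x range
- The sign (−) gives the direction; the magnitude 1.3894 gives the size of the effect per minute

The intercept β₀ = 78.0100 is the predicted satisfaction score when wait time = 0; since the smallest observed x is 4.15, this is an extrapolation and mainly anchors the line.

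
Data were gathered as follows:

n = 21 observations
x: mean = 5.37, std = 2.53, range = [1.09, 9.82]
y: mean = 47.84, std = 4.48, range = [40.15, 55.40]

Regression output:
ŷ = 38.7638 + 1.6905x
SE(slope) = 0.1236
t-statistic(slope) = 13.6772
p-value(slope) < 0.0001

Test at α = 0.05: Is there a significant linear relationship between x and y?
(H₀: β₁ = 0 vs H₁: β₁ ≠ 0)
Since p-value < 0.0001 < α = 0.05, reject H₀ — the slope is significantly different from 0.

Hypothesis test for the slope coefficient:

H₀: β₁ = 0 (no linear relationship)
H₁: β₁ ≠ 0 (linear relationship exists)

Test statistic: t = β̂₁ / SE(β̂₁) = 1.6905 / 0.1236 = 13.6772

The p-value (<0.0001) is the probability, under H₀, of a t-statistic at least as extreme as |t| = 13.6772 (two-sided, df = n − 2 = 19).

Decision rule: reject H₀ if p-value < α.
p-value < 0.0001 < α = 0.05 → reject H₀.

At α = 0.05 the data do provide convincing evidence of a nonzero slope.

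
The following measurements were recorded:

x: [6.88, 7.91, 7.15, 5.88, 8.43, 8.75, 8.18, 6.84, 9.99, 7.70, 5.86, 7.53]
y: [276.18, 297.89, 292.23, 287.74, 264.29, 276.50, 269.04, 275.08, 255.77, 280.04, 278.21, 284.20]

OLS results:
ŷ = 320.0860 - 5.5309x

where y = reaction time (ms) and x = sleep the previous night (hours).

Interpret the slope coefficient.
On average, reaction time is about 5.5309 ms lower for every extra hour of sleep.

The slope β₁ = -5.5309 gives the rate at which the fitted reaction time changes with sleep.

Interpretation:
- Sleep up by 1 hour → predicted reaction time decreases by 5.5309 ms
- This is a linear approximation: the same per-unit change is assumed across the whole observed x range

(β₀ = 320.0860 is the fitted value at x = 0 and is not part of the slope interpretation.)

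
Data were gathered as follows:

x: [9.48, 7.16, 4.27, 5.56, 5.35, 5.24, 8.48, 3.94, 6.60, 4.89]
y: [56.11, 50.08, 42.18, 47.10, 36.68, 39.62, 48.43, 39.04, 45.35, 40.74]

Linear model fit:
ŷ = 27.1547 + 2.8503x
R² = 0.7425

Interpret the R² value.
The model explains 74.25% of the variance in y (R² = 0.7425), leaving 25.75% unexplained; the fit is strong.

R² (coefficient of determination) measures the proportion of variance in y explained by the regression model.

Here R² = 0.7425:
- Explained: 74.25% of the variation in y
- Unexplained (residual): 100% − 74.25% = 25.75%
- Rule of thumb (below 0.3 weak; 0.3 to below 0.7 moderate; 0.7 and above strong) → strong

Calculation: R² = 1 − (SS_res / SS_tot), where SS_res is the sum of squared residuals and SS_tot the total sum of squares.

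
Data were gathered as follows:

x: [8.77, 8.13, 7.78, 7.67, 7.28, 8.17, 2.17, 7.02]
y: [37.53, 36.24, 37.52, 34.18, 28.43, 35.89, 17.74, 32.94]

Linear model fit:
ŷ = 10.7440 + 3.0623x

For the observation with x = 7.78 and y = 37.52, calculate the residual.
Residual = 2.9513

The residual is the difference between the actual value and the predicted value:

Residual = y - ŷ

Step 1: Calculate predicted value
ŷ = 10.7440 + 3.0623 × 7.78
ŷ = 34.5687

Step 2: Calculate residual
Residual = 37.52 - 34.5687
Residual = 2.9513

The residual is positive, so the observed y = 37.52 sits above the regression line (the line underestimates it by 2.9513).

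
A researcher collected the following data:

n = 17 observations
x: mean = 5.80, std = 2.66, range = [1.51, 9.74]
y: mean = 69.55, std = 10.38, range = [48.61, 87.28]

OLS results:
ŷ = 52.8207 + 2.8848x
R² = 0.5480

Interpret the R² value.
About 54.80% of the variability in y is accounted for by the regression on x (R² = 0.5480) — a moderate linear fit.

The coefficient of determination R² is the fraction of the total variation in y that the fitted line accounts for.

Here R² = 0.5480:
- Explained: 54.80% of the variation in y
- Unexplained (residual): 100% − 54.80% = 45.20%
- Rule of thumb (below 0.3 weak; 0.3 to below 0.7 moderate; 0.7 and above strong) → moderate

Note: R² never decreases when predictors are added, so it should not be used alone to compare models of different size.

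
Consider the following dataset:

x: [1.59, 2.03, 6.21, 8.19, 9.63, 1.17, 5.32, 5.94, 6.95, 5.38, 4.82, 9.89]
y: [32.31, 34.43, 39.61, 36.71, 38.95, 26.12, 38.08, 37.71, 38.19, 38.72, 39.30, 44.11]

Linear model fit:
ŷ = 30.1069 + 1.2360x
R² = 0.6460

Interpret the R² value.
About 64.60% of the variability in y is accounted for by the regression on x (R² = 0.6460) — a moderate linear fit.

R² (coefficient of determination) measures the proportion of variance in y explained by the regression model.

Here R² = 0.6460:
- Explained: 64.60% of the variation in y
- Unexplained (residual): 100% − 64.60% = 35.40%
- Rule of thumb (below 0.3 weak; 0.3 to below 0.7 moderate; 0.7 and above strong) → moderate

Note: R² says nothing about causation, and a high R² does not by itself mean the linear form is appropriate — check the residuals.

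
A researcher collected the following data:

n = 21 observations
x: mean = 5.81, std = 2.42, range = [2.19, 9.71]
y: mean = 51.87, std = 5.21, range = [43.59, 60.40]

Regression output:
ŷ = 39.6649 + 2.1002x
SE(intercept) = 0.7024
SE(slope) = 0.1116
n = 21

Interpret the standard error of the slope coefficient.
The slope 2.1002 is pinned down to within about ±0.1116 (one SE) by these data — relative uncertainty 5.3%, i.e. precise.

What SE measures:
- The standard error quantifies the sampling variability of the coefficient estimate
- It is the estimated standard deviation of β̂₁ across hypothetical repeated samples of the same size
- Smaller SE → more precise estimate

Relative precision:
- SE / |β̂₁| = 0.1116 / 2.1002 = 5.3%
- Rule of thumb (under 20%: precise; 20% to under 50%: moderately precise; 50% or more: imprecise) → precise

Rough 95% range (±2 SE): 2.1002 ± 0.2232 → (1.8770, 2.3234).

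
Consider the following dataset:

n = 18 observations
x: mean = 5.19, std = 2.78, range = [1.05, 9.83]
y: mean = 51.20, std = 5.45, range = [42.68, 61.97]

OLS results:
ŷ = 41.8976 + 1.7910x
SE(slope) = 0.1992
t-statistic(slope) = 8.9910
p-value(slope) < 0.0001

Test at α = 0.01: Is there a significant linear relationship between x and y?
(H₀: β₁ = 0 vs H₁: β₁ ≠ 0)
Since p-value < 0.0001 < α = 0.01, reject H₀ — the slope is significantly different from 0.

Hypothesis test for the slope coefficient:

H₀: β₁ = 0 (no linear relationship)
H₁: β₁ ≠ 0 (linear relationship exists)

Test statistic: t = β̂₁ / SE(β̂₁) = 1.7910 / 0.1992 = 8.9910

The p-value (<0.0001) is the probability, under H₀, of a t-statistic at least as extreme as |t| = 8.9910 (two-sided, df = n − 2 = 16).

Decision rule: reject H₀ if p-value < α.
p-value < 0.0001 < α = 0.01 → reject H₀.

There is sufficient evidence at the 1% significance level to conclude that a linear relationship exists between x and y.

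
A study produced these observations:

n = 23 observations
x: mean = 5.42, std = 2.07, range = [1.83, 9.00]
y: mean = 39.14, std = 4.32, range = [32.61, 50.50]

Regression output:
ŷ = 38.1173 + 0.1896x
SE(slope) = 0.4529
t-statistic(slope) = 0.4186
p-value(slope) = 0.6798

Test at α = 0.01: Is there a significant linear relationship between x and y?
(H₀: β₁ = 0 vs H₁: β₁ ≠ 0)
Fail to reject H₀: p-value = 0.6798 ≥ α = 0.01. The linear relationship is not significant at the 1% level.

Hypothesis test for the slope coefficient:

H₀: β₁ = 0 (no linear relationship)
H₁: β₁ ≠ 0 (linear relationship exists)

Test statistic: t = β̂₁ / SE(β̂₁) = 0.1896 / 0.4529 = 0.4186

With df = 21, the two-sided p-value for |t| = 0.4186 is 0.6798.

Decision rule: reject H₀ if p-value < α.
p-value = 0.6798 ≥ α = 0.01 → fail to reject H₀.

There is not sufficient evidence at the 1% significance level to conclude that a linear relationship exists between x and y.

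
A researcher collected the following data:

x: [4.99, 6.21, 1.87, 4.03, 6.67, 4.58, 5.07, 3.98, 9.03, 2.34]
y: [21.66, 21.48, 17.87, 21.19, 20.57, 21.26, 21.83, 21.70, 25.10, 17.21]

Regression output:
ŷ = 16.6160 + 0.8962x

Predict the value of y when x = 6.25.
ŷ = 22.2173

Plug x = 6.25 into the fitted line:

ŷ = 16.6160 + 0.8962 × 6.25
ŷ = 16.6160 + 5.6013
ŷ = 22.2173

This is a point prediction; actual observations scatter around it by roughly the residual standard deviation.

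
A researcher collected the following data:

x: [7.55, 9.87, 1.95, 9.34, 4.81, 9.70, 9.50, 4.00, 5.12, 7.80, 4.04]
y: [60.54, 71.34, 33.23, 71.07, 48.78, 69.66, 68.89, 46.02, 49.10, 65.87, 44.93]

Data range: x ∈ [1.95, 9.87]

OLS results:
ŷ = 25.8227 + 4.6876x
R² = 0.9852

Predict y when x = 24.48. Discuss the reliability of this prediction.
ŷ = 140.5751, but this is extrapolation (above the data range [1.95, 9.87]) and may be unreliable.

Prediction calculation:
ŷ = 25.8227 + 4.6876 × 24.48
ŷ = 140.5751

Reliability:
- Data range: x ∈ [1.95, 9.87]
- Prediction point: x = 24.48 is 14.61 units above the observed range → this is EXTRAPOLATION, not interpolation

Why that matters here:
- There are no observations near this x to validate the fitted line there
- R² describes fit only over the sampled x values; it says nothing about behaviour beyond them
- The linear relationship may not hold outside the observed range

A defensible statement: 'if the linear trend continued to x = 24.48, y would be about 140.5751' — the premise is untested.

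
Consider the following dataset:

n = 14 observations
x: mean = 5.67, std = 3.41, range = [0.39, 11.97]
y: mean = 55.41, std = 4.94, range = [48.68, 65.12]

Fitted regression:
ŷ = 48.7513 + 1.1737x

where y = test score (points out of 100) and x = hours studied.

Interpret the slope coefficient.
For each additional hour of study time, predicted test score increases by approximately 1.1737 points.

The slope coefficient β₁ = 1.1737 represents the marginal effect of study time on test score.

Interpretation:
- Study time up by 1 hour → predicted test score increases by 1.1737 points
- The effect is assumed constant over the observed range of x (linearity)

The intercept β₀ = 48.7513 is the predicted test score when study time = 0.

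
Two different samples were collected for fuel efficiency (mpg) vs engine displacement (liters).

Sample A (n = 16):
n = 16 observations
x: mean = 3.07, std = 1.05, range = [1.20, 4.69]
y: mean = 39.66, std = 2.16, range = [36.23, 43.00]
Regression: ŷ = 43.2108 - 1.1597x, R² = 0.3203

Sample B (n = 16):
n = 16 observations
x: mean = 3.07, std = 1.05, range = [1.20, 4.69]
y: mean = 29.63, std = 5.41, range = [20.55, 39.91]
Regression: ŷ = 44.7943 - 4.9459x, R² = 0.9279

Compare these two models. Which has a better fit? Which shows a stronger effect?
Model B has the better fit (R² = 0.9279 vs 0.3203). Model B shows the stronger effect (|β₁| = 4.9459 vs 1.1597).

Model Comparison:

Goodness of fit (R²):
- Model A: R² = 0.3203 → 32.03% of variance in fuel efficiency explained
- Model B: R² = 0.9279 → 92.79% of variance in fuel efficiency explained
- 0.9279 > 0.3203 → Model B has the better fit

Which has the larger per-liter effect? (|β₁|)
- Model A: β₁ = -1.1597 → predicted fuel efficiency falls 1.1597 mpg per additional liter of engine displacement
- Model B: β₁ = -4.9459 → predicted fuel efficiency falls 4.9459 mpg per additional liter of engine displacement
- |-1.1597| < |-4.9459| → Model B shows the stronger marginal effect

Note: The two samples could reflect different populations, time periods, or measurement quality.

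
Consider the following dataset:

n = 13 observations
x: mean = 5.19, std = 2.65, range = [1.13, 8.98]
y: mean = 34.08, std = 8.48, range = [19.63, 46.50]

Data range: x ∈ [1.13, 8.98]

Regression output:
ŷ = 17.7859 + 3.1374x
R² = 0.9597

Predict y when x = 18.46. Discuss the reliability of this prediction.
ŷ = 75.7023, but this is extrapolation (above the data range [1.13, 8.98]) and may be unreliable.

Prediction calculation:
ŷ = 17.7859 + 3.1374 × 18.46
ŷ = 75.7023

Reliability:
- Data range: x ∈ [1.13, 8.98]
- Prediction point: x = 18.46 is 9.48 units above the observed range → this is EXTRAPOLATION, not interpolation

Why that matters here:
- There are no observations near this x to validate the fitted line there
- The standard error of prediction grows with (x − x̄)², and x = 18.46 is far from x̄ = 5.19
- The linear relationship may not hold outside the observed range

The R² = 0.9597 only validates the fit within [1.13, 8.98]; treat ŷ = 75.7023 with caution.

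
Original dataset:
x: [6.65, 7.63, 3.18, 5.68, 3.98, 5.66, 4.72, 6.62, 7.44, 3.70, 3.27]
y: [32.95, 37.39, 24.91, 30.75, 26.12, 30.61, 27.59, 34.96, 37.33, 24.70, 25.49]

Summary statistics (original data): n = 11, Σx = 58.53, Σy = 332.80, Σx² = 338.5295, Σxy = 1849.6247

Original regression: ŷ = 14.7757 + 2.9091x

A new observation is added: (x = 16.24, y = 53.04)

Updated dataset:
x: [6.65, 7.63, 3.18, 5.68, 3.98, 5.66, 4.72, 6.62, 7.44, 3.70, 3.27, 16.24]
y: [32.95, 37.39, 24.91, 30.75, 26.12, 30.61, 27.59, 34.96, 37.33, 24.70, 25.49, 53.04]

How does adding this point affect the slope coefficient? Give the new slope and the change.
New slope β₁ = 2.2501 versus 2.9091 before: a change of -0.6590 (-22.7%).

x = 16.24 lies well outside the original x-range [3.18, 7.63] (x̄ ≈ 5.32), so this observation has high leverage and can move the slope substantially.

Step 1: Update the sums with the new point (n goes from 11 to 12)
Σx  = 58.53 + 16.24 = 74.77
Σy  = 332.80 + 53.04 = 385.84
Σx² = 338.5295 + 16.24² = 338.5295 + 263.7376 = 602.2671
Σxy = 1849.6247 + 16.24×53.04 = 1849.6247 + 861.3696 = 2710.9943

Step 2: Recompute the slope with b₁ = (nΣxy − ΣxΣy) / (nΣx² − (Σx)²)
Numerator   = 12×2710.9943 − 74.77×385.84 = 32531.9316 − 28849.2568 = 3682.6748
Denominator = 12×602.2671 − 74.77² = 7227.2052 − 5590.5529 = 1636.6523
b₁(new) = 3682.6748 / 1636.6523 = 2.2501

(Same formula on the original sums: (11×1849.6247 − 58.53×332.80) / (11×338.5295 − 58.53²) = 867.0877 / 298.0636 = 2.9091, matching the given fit.)

Step 3: Change in slope
Δβ₁ = 2.2501 − 2.9091 = -0.6590
Relative change = -0.6590 / 2.9091 × 100% = -22.7%
→ the slope decreases when the point is added.

Because the point sits below the extension of the original line at a high-leverage x, it tilts the fit down.
In practice: investigate whether it comes from the same population as the rest of the sample.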